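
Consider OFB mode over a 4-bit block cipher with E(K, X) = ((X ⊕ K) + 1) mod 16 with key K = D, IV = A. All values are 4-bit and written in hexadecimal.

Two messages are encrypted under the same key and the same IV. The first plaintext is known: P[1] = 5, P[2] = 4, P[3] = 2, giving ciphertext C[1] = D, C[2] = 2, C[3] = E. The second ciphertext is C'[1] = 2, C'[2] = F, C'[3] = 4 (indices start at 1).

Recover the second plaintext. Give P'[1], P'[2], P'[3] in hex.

In OFB with a reused IV, both messages share the same keystream S_i, so C_i ⊕ C'_i = P_i ⊕ P'_i and thus P'_i = P_i ⊕ C_i ⊕ C'_i.
P'[1]: 5 ⊕ D ⊕ 2 = A.
P'[2]: 4 ⊕ 2 ⊕ F = 9.
P'[3]: 2 ⊕ E ⊕ 4 = 8.

P'[1] = A, P'[2] = 9, P'[3] = 8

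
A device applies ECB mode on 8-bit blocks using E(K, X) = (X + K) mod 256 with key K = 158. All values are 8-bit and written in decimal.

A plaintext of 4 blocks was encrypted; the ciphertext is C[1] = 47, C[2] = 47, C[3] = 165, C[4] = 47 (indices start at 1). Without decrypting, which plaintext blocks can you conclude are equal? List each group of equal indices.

ECB encrypts each block independently with the same key, so equal ciphertext blocks imply equal plaintext blocks.
C[1] = C[2] = C[4] = 47, so P[1] = P[2] = P[4].

P[1] = P[2] = P[4]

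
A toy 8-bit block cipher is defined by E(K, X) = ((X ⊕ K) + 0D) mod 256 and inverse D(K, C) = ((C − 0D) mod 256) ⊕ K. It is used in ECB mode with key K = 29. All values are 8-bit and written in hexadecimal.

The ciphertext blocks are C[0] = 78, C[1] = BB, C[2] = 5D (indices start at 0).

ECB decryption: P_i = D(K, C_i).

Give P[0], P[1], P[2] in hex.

P[0] = 42, P[1] = 87, P[2] = 79

P[0]: D(K, 78) = 42.
P[1]: D(K, BB) = 87.
P[2]: D(K, 5D) = 79.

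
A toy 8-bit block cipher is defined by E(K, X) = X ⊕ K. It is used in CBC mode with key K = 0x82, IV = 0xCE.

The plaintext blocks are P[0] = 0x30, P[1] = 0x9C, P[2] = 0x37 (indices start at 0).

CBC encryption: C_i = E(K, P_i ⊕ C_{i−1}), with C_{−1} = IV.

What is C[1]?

C[1] = 0x62

C[0]: P[0] ⊕ 0xCE = 0xFE; E(K, 0xFE) = 0x7C.
C[1]: P[1] ⊕ 0x7C = 0xE0; E(K, 0xE0) = 0x62.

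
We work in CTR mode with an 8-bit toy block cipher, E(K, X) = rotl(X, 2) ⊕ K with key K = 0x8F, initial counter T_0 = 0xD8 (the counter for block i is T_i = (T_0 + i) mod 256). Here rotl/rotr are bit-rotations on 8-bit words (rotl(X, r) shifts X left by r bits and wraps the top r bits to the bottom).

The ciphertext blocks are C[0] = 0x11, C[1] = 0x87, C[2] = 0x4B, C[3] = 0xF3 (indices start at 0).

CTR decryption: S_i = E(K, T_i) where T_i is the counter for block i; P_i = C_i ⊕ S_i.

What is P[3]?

P[3] = 0x13

P[3]: T = 0xDB, S = E(K, T) = 0xE0; 0xF3 ⊕ 0xE0 = 0x13.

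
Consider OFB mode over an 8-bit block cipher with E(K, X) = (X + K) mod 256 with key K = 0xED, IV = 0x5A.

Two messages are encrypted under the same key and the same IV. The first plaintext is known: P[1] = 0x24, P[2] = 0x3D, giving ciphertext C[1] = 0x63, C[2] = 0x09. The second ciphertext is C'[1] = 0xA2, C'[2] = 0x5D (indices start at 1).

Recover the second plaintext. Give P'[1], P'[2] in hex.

P'[1] = 0xE5, P'[2] = 0x69

In OFB with a reused IV, both messages share the same keystream S_i, so C_i ⊕ C'_i = P_i ⊕ P'_i and thus P'_i = P_i ⊕ C_i ⊕ C'_i.
P'[1]: 0x24 ⊕ 0x63 ⊕ 0xA2 = 0xE5.
P'[2]: 0x3D ⊕ 0x09 ⊕ 0x5D = 0x69.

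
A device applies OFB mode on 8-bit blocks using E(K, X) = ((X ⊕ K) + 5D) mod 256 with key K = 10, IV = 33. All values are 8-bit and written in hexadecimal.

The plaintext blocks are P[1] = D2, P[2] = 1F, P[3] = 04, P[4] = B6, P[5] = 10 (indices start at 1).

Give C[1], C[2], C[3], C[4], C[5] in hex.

C[1] = 52, C[2] = F2, C[3] = 5E, C[4] = 11, C[5] = 04

OFB encryption: S_i = E(K, S_{i−1}) with S_{0} = IV; C_i = P_i ⊕ S_i.
C[1]: S = E(K, 33) = 80; D2 ⊕ 80 = 52.
C[2]: S = E(K, 80) = ED; 1F ⊕ ED = F2.
C[3]: S = E(K, ED) = 5A; 04 ⊕ 5A = 5E.
C[4]: S = E(K, 5A) = A7; B6 ⊕ A7 = 11.
C[5]: S = E(K, A7) = 14; 10 ⊕ 14 = 04.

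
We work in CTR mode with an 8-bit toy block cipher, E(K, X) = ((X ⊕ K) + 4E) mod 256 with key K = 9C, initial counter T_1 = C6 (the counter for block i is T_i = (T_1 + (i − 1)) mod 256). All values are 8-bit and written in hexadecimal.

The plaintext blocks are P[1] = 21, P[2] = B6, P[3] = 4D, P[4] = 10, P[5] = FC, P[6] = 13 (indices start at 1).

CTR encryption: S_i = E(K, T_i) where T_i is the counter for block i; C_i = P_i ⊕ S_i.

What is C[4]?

C[1]: T = C6, S = E(K, T) = A8; 21 ⊕ A8 = 89.
C[2]: T = C7, S = E(K, T) = A9; B6 ⊕ A9 = 1F.
C[3]: T = C8, S = E(K, T) = A2; 4D ⊕ A2 = EF.
C[4]: T = C9, S = E(K, T) = A3; 10 ⊕ A3 = B3.

C[4] = B3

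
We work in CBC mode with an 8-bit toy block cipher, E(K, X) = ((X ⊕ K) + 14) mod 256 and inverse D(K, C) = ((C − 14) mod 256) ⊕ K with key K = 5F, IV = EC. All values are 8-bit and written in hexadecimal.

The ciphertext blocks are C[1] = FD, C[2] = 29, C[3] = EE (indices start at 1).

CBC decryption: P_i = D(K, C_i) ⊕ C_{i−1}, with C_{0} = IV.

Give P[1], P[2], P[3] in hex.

P[1]: D(K, FD) = B6; B6 ⊕ EC = 5A.
P[2]: D(K, 29) = 4A; 4A ⊕ FD = B7.
P[3]: D(K, EE) = 85; 85 ⊕ 29 = AC.

P[1] = 5A, P[2] = B7, P[3] = AC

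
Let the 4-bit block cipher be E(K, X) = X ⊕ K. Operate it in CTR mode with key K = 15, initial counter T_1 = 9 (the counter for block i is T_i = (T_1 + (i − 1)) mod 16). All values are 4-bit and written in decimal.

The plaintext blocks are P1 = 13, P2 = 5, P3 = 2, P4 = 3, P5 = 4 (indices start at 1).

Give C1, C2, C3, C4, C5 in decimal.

CTR encryption: S_i = E(K, T_i) where T_i is the counter for block i; C_i = P_i ⊕ S_i.
C1: T = 9, S = E(K, T) = 6; 13 ⊕ 6 = 11.
C2: T = 10, S = E(K, T) = 5; 5 ⊕ 5 = 0.
C3: T = 11, S = E(K, T) = 4; 2 ⊕ 4 = 6.
C4: T = 12, S = E(K, T) = 3; 3 ⊕ 3 = 0.
C5: T = 13, S = E(K, T) = 2; 4 ⊕ 2 = 6.

C1 = 11, C2 = 0, C3 = 6, C4 = 0, C5 = 6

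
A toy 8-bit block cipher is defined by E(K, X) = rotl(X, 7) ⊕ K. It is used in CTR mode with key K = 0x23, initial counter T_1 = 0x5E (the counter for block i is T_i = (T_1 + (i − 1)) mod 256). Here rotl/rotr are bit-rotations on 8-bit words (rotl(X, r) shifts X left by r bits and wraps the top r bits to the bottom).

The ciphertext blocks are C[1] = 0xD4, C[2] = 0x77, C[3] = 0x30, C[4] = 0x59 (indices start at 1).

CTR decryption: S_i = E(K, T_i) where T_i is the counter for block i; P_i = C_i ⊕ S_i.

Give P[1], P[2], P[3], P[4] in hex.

P[1] = 0xD8, P[2] = 0xFB, P[3] = 0x23, P[4] = 0xCA

P[1]: T = 0x5E, S = E(K, T) = 0x0C; 0xD4 ⊕ 0x0C = 0xD8.
P[2]: T = 0x5F, S = E(K, T) = 0x8C; 0x77 ⊕ 0x8C = 0xFB.
P[3]: T = 0x60, S = E(K, T) = 0x13; 0x30 ⊕ 0x13 = 0x23.
P[4]: T = 0x61, S = E(K, T) = 0x93; 0x59 ⊕ 0x93 = 0xCA.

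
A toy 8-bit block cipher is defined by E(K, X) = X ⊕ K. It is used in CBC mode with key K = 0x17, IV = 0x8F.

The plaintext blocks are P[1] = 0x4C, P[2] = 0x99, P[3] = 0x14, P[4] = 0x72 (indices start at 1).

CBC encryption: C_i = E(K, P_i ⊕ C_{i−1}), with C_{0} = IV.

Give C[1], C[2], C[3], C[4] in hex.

C[1]: P[1] ⊕ 0x8F = 0xC3; E(K, 0xC3) = 0xD4.
C[2]: P[2] ⊕ 0xD4 = 0x4D; E(K, 0x4D) = 0x5A.
C[3]: P[3] ⊕ 0x5A = 0x4E; E(K, 0x4E) = 0x59.
C[4]: P[4] ⊕ 0x59 = 0x2B; E(K, 0x2B) = 0x3C.

C[1] = 0xD4, C[2] = 0x5A, C[3] = 0x59, C[4] = 0x3C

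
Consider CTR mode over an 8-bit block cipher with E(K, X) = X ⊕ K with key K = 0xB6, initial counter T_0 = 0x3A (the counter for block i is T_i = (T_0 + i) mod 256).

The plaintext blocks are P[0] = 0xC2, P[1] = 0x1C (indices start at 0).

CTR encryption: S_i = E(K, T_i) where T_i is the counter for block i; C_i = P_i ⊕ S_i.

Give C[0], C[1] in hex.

C[0] = 0x4E, C[1] = 0x91

C[0]: T = 0x3A, S = E(K, T) = 0x8C; 0xC2 ⊕ 0x8C = 0x4E.
C[1]: T = 0x3B, S = E(K, T) = 0x8D; 0x1C ⊕ 0x8D = 0x91.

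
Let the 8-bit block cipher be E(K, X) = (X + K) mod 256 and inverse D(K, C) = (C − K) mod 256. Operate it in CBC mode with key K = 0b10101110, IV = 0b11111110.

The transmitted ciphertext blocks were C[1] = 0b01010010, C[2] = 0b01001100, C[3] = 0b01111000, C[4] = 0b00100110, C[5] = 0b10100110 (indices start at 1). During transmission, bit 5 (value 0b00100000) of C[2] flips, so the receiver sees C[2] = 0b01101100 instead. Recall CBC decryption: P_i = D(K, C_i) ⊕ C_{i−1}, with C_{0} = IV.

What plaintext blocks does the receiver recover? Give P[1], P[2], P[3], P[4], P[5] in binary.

P[1] = 0b01011010, P[2] = 0b11101100, P[3] = 0b10100110, P[4] = 0b00000000, P[5] = 0b11011110

Only C[2] changed, to 0b01101100. In CBC, a change in C_i garbles P_i and flips the same bit in P_{i+1}. Decrypting the received ciphertext:
P[1]: D(K, 0b01010010) = 0b10100100; 0b10100100 ⊕ 0b11111110 = 0b01011010.
P[2]: D(K, 0b01101100) = 0b10111110; 0b10111110 ⊕ 0b01010010 = 0b11101100.
P[3]: D(K, 0b01111000) = 0b11001010; 0b11001010 ⊕ 0b01101100 = 0b10100110.
P[4]: D(K, 0b00100110) = 0b01111000; 0b01111000 ⊕ 0b01111000 = 0b00000000.
P[5]: D(K, 0b10100110) = 0b11111000; 0b11111000 ⊕ 0b00100110 = 0b11011110.
Blocks that differ from the original plaintext: P[2], P[3].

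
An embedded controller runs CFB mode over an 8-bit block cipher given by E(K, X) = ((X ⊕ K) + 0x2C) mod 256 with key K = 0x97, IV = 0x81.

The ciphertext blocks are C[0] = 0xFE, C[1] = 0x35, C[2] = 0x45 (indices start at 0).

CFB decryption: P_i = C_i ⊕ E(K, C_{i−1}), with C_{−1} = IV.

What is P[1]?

P[1]: E(K, 0xFE) = 0x95; 0x35 ⊕ 0x95 = 0xA0.

P[1] = 0xA0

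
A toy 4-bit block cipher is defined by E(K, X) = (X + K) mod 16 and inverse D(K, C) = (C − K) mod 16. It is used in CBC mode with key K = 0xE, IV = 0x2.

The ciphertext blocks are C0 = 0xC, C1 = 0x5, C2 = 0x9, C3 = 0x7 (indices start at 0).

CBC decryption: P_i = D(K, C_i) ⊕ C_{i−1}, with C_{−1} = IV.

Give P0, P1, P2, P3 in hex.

P0: D(K, 0xC) = 0xE; 0xE ⊕ 0x2 = 0xC.
P1: D(K, 0x5) = 0x7; 0x7 ⊕ 0xC = 0xB.
P2: D(K, 0x9) = 0xB; 0xB ⊕ 0x5 = 0xE.
P3: D(K, 0x7) = 0x9; 0x9 ⊕ 0x9 = 0x0.

P0 = 0xC, P1 = 0xB, P2 = 0xE, P3 = 0x0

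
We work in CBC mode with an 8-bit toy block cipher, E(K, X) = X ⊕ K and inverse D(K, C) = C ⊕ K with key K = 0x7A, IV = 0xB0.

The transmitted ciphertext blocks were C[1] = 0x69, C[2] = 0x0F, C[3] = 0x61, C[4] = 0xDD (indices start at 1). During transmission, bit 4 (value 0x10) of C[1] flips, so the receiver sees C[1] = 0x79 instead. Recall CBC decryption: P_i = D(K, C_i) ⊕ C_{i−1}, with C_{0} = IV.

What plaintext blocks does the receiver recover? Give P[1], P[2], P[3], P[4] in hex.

P[1] = 0xB3, P[2] = 0x0C, P[3] = 0x14, P[4] = 0xC6

Only C[1] changed, to 0x79. In CBC, a change in C_i garbles P_i and flips the same bit in P_{i+1}. Decrypting the received ciphertext:
P[1]: D(K, 0x79) = 0x03; 0x03 ⊕ 0xB0 = 0xB3.
P[2]: D(K, 0x0F) = 0x75; 0x75 ⊕ 0x79 = 0x0C.
P[3]: D(K, 0x61) = 0x1B; 0x1B ⊕ 0x0F = 0x14.
P[4]: D(K, 0xDD) = 0xA7; 0xA7 ⊕ 0x61 = 0xC6.
Blocks that differ from the original plaintext: P[1], P[2].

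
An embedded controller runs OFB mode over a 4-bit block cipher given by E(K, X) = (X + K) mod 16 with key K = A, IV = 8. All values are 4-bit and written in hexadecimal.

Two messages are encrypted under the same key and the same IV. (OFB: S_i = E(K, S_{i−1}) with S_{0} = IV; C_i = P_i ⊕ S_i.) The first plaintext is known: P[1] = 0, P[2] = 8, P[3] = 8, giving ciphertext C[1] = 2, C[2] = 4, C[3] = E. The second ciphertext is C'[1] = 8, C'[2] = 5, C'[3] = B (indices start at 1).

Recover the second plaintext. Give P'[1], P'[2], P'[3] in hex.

In OFB with a reused IV, both messages share the same keystream S_i, so C_i ⊕ C'_i = P_i ⊕ P'_i and thus P'_i = P_i ⊕ C_i ⊕ C'_i.
P'[1]: 0 ⊕ 2 ⊕ 8 = A.
P'[2]: 8 ⊕ 4 ⊕ 5 = 9.
P'[3]: 8 ⊕ E ⊕ B = D.

P'[1] = A, P'[2] = 9, P'[3] = D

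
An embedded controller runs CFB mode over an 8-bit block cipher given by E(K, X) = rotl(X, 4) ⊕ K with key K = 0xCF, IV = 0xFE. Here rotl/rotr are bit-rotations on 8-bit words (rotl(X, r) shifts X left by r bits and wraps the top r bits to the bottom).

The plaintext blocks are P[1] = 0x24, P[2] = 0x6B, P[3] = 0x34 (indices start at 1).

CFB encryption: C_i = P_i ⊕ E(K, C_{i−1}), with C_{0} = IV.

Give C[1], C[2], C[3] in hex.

C[1] = 0x04, C[2] = 0xE4, C[3] = 0xB5

C[1]: E(K, 0xFE) = 0x20; 0x24 ⊕ 0x20 = 0x04.
C[2]: E(K, 0x04) = 0x8F; 0x6B ⊕ 0x8F = 0xE4.
C[3]: E(K, 0xE4) = 0x81; 0x34 ⊕ 0x81 = 0xB5.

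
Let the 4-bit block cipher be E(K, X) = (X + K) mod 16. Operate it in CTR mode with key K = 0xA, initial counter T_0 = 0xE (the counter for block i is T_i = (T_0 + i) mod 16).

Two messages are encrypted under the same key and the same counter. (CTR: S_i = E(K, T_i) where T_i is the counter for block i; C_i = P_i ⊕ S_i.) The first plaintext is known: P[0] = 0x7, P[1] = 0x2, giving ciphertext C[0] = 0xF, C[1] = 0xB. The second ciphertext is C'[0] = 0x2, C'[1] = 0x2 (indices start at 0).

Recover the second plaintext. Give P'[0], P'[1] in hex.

P'[0] = 0xA, P'[1] = 0xB

In CTR with a reused counter, both messages share the same keystream S_i, so C_i ⊕ C'_i = P_i ⊕ P'_i and thus P'_i = P_i ⊕ C_i ⊕ C'_i.
P'[0]: 0x7 ⊕ 0xF ⊕ 0x2 = 0xA.
P'[1]: 0x2 ⊕ 0xB ⊕ 0x2 = 0xB.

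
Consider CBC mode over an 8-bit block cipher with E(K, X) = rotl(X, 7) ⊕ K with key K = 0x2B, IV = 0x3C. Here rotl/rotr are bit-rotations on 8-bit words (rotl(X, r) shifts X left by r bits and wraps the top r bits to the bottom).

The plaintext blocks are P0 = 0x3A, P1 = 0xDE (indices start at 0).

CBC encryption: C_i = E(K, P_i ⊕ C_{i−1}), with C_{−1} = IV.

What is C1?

C1 = 0x50

C0: P0 ⊕ 0x3C = 0x06; E(K, 0x06) = 0x28.
C1: P1 ⊕ 0x28 = 0xF6; E(K, 0xF6) = 0x50.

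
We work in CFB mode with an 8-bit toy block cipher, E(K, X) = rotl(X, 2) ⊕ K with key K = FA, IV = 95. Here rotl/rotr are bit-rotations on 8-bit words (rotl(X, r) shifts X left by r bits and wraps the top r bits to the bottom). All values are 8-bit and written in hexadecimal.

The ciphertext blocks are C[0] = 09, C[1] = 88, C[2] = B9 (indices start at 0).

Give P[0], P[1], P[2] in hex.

P[0] = A5, P[1] = 56, P[2] = 61

CFB decryption: P_i = C_i ⊕ E(K, C_{i−1}), with C_{−1} = IV.
P[0]: E(K, 95) = AC; 09 ⊕ AC = A5.
P[1]: E(K, 09) = DE; 88 ⊕ DE = 56.
P[2]: E(K, 88) = D8; B9 ⊕ D8 = 61.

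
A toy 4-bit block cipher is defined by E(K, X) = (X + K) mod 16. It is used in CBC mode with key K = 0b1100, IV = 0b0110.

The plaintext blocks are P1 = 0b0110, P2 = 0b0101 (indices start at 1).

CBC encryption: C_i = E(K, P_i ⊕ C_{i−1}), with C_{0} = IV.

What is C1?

C1: P1 ⊕ 0b0110 = 0b0000; E(K, 0b0000) = 0b1100.

C1 = 0b1100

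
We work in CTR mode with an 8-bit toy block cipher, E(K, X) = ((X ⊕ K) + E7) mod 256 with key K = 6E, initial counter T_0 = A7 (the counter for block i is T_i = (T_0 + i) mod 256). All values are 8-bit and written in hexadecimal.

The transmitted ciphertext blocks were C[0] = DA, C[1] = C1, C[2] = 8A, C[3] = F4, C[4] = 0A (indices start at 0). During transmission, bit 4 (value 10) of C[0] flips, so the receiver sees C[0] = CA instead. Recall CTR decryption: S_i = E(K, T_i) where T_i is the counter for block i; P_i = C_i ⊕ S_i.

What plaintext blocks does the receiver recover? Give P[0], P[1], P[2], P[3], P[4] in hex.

Only C[0] changed, to CA. In CTR, a change in C_i flips the same bit in P_i only; the keystream is unaffected. Decrypting the received ciphertext:
P[0]: T = A7, S = E(K, T) = B0; CA ⊕ B0 = 7A.
P[1]: T = A8, S = E(K, T) = AD; C1 ⊕ AD = 6C.
P[2]: T = A9, S = E(K, T) = AE; 8A ⊕ AE = 24.
P[3]: T = AA, S = E(K, T) = AB; F4 ⊕ AB = 5F.
P[4]: T = AB, S = E(K, T) = AC; 0A ⊕ AC = A6.
Blocks that differ from the original plaintext: P[0].

P[0] = 7A, P[1] = 6C, P[2] = 24, P[3] = 5F, P[4] = A6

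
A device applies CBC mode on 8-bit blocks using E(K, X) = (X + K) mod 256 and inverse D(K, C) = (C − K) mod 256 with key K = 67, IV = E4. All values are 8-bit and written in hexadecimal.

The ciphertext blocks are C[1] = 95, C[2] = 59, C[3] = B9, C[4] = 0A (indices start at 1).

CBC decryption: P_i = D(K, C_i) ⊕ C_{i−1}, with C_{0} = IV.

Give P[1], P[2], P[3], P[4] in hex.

P[1] = CA, P[2] = 67, P[3] = 0B, P[4] = 1A

P[1]: D(K, 95) = 2E; 2E ⊕ E4 = CA.
P[2]: D(K, 59) = F2; F2 ⊕ 95 = 67.
P[3]: D(K, B9) = 52; 52 ⊕ 59 = 0B.
P[4]: D(K, 0A) = A3; A3 ⊕ B9 = 1A.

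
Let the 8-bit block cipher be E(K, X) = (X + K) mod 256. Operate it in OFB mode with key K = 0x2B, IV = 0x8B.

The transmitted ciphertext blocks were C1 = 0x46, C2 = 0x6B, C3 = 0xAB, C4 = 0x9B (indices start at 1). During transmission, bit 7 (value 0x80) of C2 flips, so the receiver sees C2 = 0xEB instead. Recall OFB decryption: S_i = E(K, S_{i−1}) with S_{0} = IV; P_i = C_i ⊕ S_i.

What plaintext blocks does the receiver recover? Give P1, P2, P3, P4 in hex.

Only C2 changed, to 0xEB. In OFB, a change in C_i flips the same bit in P_i only; the keystream is unaffected. Decrypting the received ciphertext:
P1: S = E(K, 0x8B) = 0xB6; 0x46 ⊕ 0xB6 = 0xF0.
P2: S = E(K, 0xB6) = 0xE1; 0xEB ⊕ 0xE1 = 0x0A.
P3: S = E(K, 0xE1) = 0x0C; 0xAB ⊕ 0x0C = 0xA7.
P4: S = E(K, 0x0C) = 0x37; 0x9B ⊕ 0x37 = 0xAC.
Blocks that differ from the original plaintext: P2.

P1 = 0xF0, P2 = 0x0A, P3 = 0xA7, P4 = 0xAC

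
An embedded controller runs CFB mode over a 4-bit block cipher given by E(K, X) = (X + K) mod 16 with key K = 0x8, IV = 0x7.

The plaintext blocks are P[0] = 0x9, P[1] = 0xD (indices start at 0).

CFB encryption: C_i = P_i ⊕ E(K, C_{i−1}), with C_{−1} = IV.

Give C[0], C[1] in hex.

C[0]: E(K, 0x7) = 0xF; 0x9 ⊕ 0xF = 0x6.
C[1]: E(K, 0x6) = 0xE; 0xD ⊕ 0xE = 0x3.

C[0] = 0x6, C[1] = 0x3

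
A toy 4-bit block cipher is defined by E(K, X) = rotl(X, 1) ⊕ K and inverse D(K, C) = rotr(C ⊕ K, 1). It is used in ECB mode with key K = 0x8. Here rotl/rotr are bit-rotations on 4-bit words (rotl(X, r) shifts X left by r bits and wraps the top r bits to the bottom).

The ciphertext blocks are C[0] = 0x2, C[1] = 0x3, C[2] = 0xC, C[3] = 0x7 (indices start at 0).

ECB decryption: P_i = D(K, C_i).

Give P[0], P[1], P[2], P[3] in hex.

P[0]: D(K, 0x2) = 0x5.
P[1]: D(K, 0x3) = 0xD.
P[2]: D(K, 0xC) = 0x2.
P[3]: D(K, 0x7) = 0xF.

P[0] = 0x5, P[1] = 0xD, P[2] = 0x2, P[3] = 0xF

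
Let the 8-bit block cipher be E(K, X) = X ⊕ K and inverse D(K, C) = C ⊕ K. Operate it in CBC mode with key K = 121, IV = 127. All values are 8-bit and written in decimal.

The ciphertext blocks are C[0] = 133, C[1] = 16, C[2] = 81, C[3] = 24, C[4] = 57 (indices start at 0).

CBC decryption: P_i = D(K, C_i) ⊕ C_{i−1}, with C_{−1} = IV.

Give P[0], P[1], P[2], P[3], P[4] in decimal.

P[0] = 131, P[1] = 236, P[2] = 56, P[3] = 48, P[4] = 88

P[0]: D(K, 133) = 252; 252 ⊕ 127 = 131.
P[1]: D(K, 16) = 105; 105 ⊕ 133 = 236.
P[2]: D(K, 81) = 40; 40 ⊕ 16 = 56.
P[3]: D(K, 24) = 97; 97 ⊕ 81 = 48.
P[4]: D(K, 57) = 64; 64 ⊕ 24 = 88.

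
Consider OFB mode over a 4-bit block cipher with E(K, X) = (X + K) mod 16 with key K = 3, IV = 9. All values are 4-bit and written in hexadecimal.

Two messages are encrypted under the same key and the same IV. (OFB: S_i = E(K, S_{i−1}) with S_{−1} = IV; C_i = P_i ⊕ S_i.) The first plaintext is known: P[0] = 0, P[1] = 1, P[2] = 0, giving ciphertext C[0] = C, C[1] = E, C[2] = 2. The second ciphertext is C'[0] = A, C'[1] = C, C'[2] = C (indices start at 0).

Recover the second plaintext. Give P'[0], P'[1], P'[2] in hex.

In OFB with a reused IV, both messages share the same keystream S_i, so C_i ⊕ C'_i = P_i ⊕ P'_i and thus P'_i = P_i ⊕ C_i ⊕ C'_i.
P'[0]: 0 ⊕ C ⊕ A = 6.
P'[1]: 1 ⊕ E ⊕ C = 3.
P'[2]: 0 ⊕ 2 ⊕ C = E.

P'[0] = 6, P'[1] = 3, P'[2] = E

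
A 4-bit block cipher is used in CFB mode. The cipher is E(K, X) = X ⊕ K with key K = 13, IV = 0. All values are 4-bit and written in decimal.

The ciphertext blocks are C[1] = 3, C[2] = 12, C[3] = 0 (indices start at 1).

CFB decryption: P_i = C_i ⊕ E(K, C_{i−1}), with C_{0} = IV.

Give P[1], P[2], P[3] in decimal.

P[1]: E(K, 0) = 13; 3 ⊕ 13 = 14.
P[2]: E(K, 3) = 14; 12 ⊕ 14 = 2.
P[3]: E(K, 12) = 1; 0 ⊕ 1 = 1.

P[1] = 14, P[2] = 2, P[3] = 1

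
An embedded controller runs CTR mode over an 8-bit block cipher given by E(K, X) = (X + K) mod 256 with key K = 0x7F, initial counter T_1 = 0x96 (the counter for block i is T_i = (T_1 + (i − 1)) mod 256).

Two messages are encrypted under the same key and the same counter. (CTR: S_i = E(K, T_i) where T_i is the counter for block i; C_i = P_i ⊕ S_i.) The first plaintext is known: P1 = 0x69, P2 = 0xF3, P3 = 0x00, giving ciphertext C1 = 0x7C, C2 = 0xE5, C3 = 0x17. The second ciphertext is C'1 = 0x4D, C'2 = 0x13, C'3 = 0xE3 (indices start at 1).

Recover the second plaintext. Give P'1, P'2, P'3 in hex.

In CTR with a reused counter, both messages share the same keystream S_i, so C_i ⊕ C'_i = P_i ⊕ P'_i and thus P'_i = P_i ⊕ C_i ⊕ C'_i.
P'1: 0x69 ⊕ 0x7C ⊕ 0x4D = 0x58.
P'2: 0xF3 ⊕ 0xE5 ⊕ 0x13 = 0x05.
P'3: 0x00 ⊕ 0x17 ⊕ 0xE3 = 0xF4.

P'1 = 0x58, P'2 = 0x05, P'3 = 0xF4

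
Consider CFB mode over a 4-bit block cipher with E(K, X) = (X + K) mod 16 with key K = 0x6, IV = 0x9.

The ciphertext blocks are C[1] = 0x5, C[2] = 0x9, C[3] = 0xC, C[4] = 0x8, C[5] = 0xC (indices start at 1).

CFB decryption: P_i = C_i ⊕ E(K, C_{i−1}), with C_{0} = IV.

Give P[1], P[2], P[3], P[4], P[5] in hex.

P[1]: E(K, 0x9) = 0xF; 0x5 ⊕ 0xF = 0xA.
P[2]: E(K, 0x5) = 0xB; 0x9 ⊕ 0xB = 0x2.
P[3]: E(K, 0x9) = 0xF; 0xC ⊕ 0xF = 0x3.
P[4]: E(K, 0xC) = 0x2; 0x8 ⊕ 0x2 = 0xA.
P[5]: E(K, 0x8) = 0xE; 0xC ⊕ 0xE = 0x2.

P[1] = 0xA, P[2] = 0x2, P[3] = 0x3, P[4] = 0xA, P[5] = 0x2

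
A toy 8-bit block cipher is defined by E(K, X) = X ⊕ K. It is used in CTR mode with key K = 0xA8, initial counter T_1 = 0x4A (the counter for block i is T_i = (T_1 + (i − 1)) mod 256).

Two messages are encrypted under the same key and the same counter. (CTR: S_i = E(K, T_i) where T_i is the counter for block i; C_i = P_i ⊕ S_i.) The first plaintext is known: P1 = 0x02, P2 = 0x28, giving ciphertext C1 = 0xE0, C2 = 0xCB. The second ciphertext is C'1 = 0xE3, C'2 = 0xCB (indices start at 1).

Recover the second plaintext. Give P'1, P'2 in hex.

P'1 = 0x01, P'2 = 0x28

In CTR with a reused counter, both messages share the same keystream S_i, so C_i ⊕ C'_i = P_i ⊕ P'_i and thus P'_i = P_i ⊕ C_i ⊕ C'_i.
P'1: 0x02 ⊕ 0xE0 ⊕ 0xE3 = 0x01.
P'2: 0x28 ⊕ 0xCB ⊕ 0xCB = 0x28.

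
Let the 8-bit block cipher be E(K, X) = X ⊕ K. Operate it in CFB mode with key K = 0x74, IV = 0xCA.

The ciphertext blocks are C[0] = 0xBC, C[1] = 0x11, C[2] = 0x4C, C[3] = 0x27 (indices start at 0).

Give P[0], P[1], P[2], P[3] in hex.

CFB decryption: P_i = C_i ⊕ E(K, C_{i−1}), with C_{−1} = IV.
P[0]: E(K, 0xCA) = 0xBE; 0xBC ⊕ 0xBE = 0x02.
P[1]: E(K, 0xBC) = 0xC8; 0x11 ⊕ 0xC8 = 0xD9.
P[2]: E(K, 0x11) = 0x65; 0x4C ⊕ 0x65 = 0x29.
P[3]: E(K, 0x4C) = 0x38; 0x27 ⊕ 0x38 = 0x1F.

P[0] = 0x02, P[1] = 0xD9, P[2] = 0x29, P[3] = 0x1F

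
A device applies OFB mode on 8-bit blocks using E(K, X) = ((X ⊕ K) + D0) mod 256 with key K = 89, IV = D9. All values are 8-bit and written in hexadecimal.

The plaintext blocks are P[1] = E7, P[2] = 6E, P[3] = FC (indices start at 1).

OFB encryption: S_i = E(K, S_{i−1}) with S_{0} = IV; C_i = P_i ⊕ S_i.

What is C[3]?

C[1]: S = E(K, D9) = 20; E7 ⊕ 20 = C7.
C[2]: S = E(K, 20) = 79; 6E ⊕ 79 = 17.
C[3]: S = E(K, 79) = C0; FC ⊕ C0 = 3C.

C[3] = 3C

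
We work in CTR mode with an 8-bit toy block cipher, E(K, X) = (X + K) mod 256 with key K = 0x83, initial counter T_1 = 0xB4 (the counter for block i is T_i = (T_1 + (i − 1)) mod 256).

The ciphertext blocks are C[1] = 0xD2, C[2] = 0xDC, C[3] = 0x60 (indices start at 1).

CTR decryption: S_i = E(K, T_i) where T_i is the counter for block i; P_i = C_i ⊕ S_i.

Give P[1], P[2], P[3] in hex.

P[1]: T = 0xB4, S = E(K, T) = 0x37; 0xD2 ⊕ 0x37 = 0xE5.
P[2]: T = 0xB5, S = E(K, T) = 0x38; 0xDC ⊕ 0x38 = 0xE4.
P[3]: T = 0xB6, S = E(K, T) = 0x39; 0x60 ⊕ 0x39 = 0x59.

P[1] = 0xE5, P[2] = 0xE4, P[3] = 0x59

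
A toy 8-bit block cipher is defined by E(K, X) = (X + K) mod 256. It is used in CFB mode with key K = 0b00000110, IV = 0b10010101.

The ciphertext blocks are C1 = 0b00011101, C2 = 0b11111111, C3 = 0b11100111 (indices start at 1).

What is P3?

CFB decryption: P_i = C_i ⊕ E(K, C_{i−1}), with C_{0} = IV.
P3: E(K, 0b11111111) = 0b00000101; 0b11100111 ⊕ 0b00000101 = 0b11100010.

P3 = 0b11100010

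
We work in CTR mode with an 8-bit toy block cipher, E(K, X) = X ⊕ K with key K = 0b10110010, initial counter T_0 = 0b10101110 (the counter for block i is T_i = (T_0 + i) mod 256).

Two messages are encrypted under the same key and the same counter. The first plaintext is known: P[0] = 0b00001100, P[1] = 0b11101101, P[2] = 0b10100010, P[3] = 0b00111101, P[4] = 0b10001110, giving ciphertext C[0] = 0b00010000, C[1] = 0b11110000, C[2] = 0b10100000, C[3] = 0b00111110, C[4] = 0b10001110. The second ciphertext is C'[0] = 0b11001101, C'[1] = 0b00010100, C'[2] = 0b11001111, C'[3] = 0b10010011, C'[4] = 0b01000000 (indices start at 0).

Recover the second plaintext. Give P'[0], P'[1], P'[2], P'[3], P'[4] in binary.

In CTR with a reused counter, both messages share the same keystream S_i, so C_i ⊕ C'_i = P_i ⊕ P'_i and thus P'_i = P_i ⊕ C_i ⊕ C'_i.
P'[0]: 0b00001100 ⊕ 0b00010000 ⊕ 0b11001101 = 0b11010001.
P'[1]: 0b11101101 ⊕ 0b11110000 ⊕ 0b00010100 = 0b00001001.
P'[2]: 0b10100010 ⊕ 0b10100000 ⊕ 0b11001111 = 0b11001101.
P'[3]: 0b00111101 ⊕ 0b00111110 ⊕ 0b10010011 = 0b10010000.
P'[4]: 0b10001110 ⊕ 0b10001110 ⊕ 0b01000000 = 0b01000000.

P'[0] = 0b11010001, P'[1] = 0b00001001, P'[2] = 0b11001101, P'[3] = 0b10010000, P'[4] = 0b01000000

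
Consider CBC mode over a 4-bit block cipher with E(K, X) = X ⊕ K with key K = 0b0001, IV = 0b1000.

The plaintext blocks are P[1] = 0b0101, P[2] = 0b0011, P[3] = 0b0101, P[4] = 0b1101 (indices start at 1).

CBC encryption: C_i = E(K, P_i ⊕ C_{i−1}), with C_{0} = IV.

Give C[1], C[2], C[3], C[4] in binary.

C[1] = 0b1100, C[2] = 0b1110, C[3] = 0b1010, C[4] = 0b0110

C[1]: P[1] ⊕ 0b1000 = 0b1101; E(K, 0b1101) = 0b1100.
C[2]: P[2] ⊕ 0b1100 = 0b1111; E(K, 0b1111) = 0b1110.
C[3]: P[3] ⊕ 0b1110 = 0b1011; E(K, 0b1011) = 0b1010.
C[4]: P[4] ⊕ 0b1010 = 0b0111; E(K, 0b0111) = 0b0110.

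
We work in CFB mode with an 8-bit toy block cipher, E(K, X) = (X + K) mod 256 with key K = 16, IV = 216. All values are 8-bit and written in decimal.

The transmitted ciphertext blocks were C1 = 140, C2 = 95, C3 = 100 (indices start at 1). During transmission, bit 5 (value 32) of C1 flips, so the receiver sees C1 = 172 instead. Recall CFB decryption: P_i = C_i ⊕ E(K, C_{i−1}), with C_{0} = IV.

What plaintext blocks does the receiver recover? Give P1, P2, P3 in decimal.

P1 = 68, P2 = 227, P3 = 11

Only C1 changed, to 172. In CFB, a change in C_i flips the same bit in P_i and garbles P_{i+1}. Decrypting the received ciphertext:
P1: E(K, 216) = 232; 172 ⊕ 232 = 68.
P2: E(K, 172) = 188; 95 ⊕ 188 = 227.
P3: E(K, 95) = 111; 100 ⊕ 111 = 11.
Blocks that differ from the original plaintext: P1, P2.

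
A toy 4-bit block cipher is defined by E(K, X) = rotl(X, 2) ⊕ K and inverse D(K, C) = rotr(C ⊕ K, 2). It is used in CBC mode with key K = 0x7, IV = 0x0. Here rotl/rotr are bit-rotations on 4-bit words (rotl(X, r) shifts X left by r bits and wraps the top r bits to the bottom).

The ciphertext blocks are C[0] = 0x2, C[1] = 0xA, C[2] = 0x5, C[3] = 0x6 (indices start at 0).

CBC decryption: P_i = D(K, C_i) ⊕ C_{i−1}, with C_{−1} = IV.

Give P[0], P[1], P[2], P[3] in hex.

P[0]: D(K, 0x2) = 0x5; 0x5 ⊕ 0x0 = 0x5.
P[1]: D(K, 0xA) = 0x7; 0x7 ⊕ 0x2 = 0x5.
P[2]: D(K, 0x5) = 0x8; 0x8 ⊕ 0xA = 0x2.
P[3]: D(K, 0x6) = 0x4; 0x4 ⊕ 0x5 = 0x1.

P[0] = 0x5, P[1] = 0x5, P[2] = 0x2, P[3] = 0x1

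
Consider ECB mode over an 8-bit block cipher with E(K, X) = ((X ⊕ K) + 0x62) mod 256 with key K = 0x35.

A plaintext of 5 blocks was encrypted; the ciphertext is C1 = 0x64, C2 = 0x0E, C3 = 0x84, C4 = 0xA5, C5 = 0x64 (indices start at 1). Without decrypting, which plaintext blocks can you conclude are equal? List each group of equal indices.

ECB encrypts each block independently with the same key, so equal ciphertext blocks imply equal plaintext blocks.
C1 = C5 = 0x64, so P1 = P5.

P1 = P5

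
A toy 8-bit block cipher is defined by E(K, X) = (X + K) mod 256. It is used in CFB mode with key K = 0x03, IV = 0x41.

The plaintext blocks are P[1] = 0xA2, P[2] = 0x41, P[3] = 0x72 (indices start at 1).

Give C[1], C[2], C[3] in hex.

CFB encryption: C_i = P_i ⊕ E(K, C_{i−1}), with C_{0} = IV.
C[1]: E(K, 0x41) = 0x44; 0xA2 ⊕ 0x44 = 0xE6.
C[2]: E(K, 0xE6) = 0xE9; 0x41 ⊕ 0xE9 = 0xA8.
C[3]: E(K, 0xA8) = 0xAB; 0x72 ⊕ 0xAB = 0xD9.

C[1] = 0xE6, C[2] = 0xA8, C[3] = 0xD9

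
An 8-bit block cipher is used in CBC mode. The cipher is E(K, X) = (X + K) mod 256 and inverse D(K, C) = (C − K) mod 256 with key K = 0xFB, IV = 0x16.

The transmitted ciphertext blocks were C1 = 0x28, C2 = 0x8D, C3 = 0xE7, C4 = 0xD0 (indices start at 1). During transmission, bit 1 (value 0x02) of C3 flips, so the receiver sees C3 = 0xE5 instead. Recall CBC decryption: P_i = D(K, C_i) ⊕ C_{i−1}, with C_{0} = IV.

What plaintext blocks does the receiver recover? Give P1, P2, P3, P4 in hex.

Only C3 changed, to 0xE5. In CBC, a change in C_i garbles P_i and flips the same bit in P_{i+1}. Decrypting the received ciphertext:
P1: D(K, 0x28) = 0x2D; 0x2D ⊕ 0x16 = 0x3B.
P2: D(K, 0x8D) = 0x92; 0x92 ⊕ 0x28 = 0xBA.
P3: D(K, 0xE5) = 0xEA; 0xEA ⊕ 0x8D = 0x67.
P4: D(K, 0xD0) = 0xD5; 0xD5 ⊕ 0xE5 = 0x30.
Blocks that differ from the original plaintext: P3, P4.

P1 = 0x3B, P2 = 0xBA, P3 = 0x67, P4 = 0x30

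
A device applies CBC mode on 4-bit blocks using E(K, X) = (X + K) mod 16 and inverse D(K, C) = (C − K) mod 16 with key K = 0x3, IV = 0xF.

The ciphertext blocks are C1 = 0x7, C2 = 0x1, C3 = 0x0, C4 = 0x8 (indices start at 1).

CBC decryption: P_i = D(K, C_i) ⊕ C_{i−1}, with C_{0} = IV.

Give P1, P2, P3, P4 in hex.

P1 = 0xB, P2 = 0x9, P3 = 0xC, P4 = 0x5

P1: D(K, 0x7) = 0x4; 0x4 ⊕ 0xF = 0xB.
P2: D(K, 0x1) = 0xE; 0xE ⊕ 0x7 = 0x9.
P3: D(K, 0x0) = 0xD; 0xD ⊕ 0x1 = 0xC.
P4: D(K, 0x8) = 0x5; 0x5 ⊕ 0x0 = 0x5.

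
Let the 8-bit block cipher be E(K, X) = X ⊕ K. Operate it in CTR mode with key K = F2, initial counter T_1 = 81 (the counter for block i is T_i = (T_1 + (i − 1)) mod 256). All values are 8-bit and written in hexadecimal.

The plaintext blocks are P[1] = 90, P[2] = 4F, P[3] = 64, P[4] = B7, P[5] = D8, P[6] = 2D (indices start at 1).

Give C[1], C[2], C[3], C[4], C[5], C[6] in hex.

CTR encryption: S_i = E(K, T_i) where T_i is the counter for block i; C_i = P_i ⊕ S_i.
C[1]: T = 81, S = E(K, T) = 73; 90 ⊕ 73 = E3.
C[2]: T = 82, S = E(K, T) = 70; 4F ⊕ 70 = 3F.
C[3]: T = 83, S = E(K, T) = 71; 64 ⊕ 71 = 15.
C[4]: T = 84, S = E(K, T) = 76; B7 ⊕ 76 = C1.
C[5]: T = 85, S = E(K, T) = 77; D8 ⊕ 77 = AF.
C[6]: T = 86, S = E(K, T) = 74; 2D ⊕ 74 = 59.

C[1] = E3, C[2] = 3F, C[3] = 15, C[4] = C1, C[5] = AF, C[6] = 59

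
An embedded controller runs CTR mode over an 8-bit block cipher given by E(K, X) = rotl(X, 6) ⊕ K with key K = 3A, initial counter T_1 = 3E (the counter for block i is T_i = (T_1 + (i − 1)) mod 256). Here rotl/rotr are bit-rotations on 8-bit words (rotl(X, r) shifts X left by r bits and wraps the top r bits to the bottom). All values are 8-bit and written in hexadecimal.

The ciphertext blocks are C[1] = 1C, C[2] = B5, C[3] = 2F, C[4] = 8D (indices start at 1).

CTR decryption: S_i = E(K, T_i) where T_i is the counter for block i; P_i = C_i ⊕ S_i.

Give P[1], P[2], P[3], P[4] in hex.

P[1] = A9, P[2] = 40, P[3] = 05, P[4] = E7

P[1]: T = 3E, S = E(K, T) = B5; 1C ⊕ B5 = A9.
P[2]: T = 3F, S = E(K, T) = F5; B5 ⊕ F5 = 40.
P[3]: T = 40, S = E(K, T) = 2A; 2F ⊕ 2A = 05.
P[4]: T = 41, S = E(K, T) = 6A; 8D ⊕ 6A = E7.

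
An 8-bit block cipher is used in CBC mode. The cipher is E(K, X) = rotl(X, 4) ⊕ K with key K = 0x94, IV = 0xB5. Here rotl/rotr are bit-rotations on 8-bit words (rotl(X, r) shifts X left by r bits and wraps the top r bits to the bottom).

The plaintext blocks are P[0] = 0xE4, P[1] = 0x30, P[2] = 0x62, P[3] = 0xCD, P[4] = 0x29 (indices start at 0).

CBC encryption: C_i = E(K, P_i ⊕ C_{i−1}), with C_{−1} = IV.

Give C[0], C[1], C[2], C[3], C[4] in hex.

C[0] = 0x81, C[1] = 0x8F, C[2] = 0x4A, C[3] = 0xEC, C[4] = 0xC8

C[0]: P[0] ⊕ 0xB5 = 0x51; E(K, 0x51) = 0x81.
C[1]: P[1] ⊕ 0x81 = 0xB1; E(K, 0xB1) = 0x8F.
C[2]: P[2] ⊕ 0x8F = 0xED; E(K, 0xED) = 0x4A.
C[3]: P[3] ⊕ 0x4A = 0x87; E(K, 0x87) = 0xEC.
C[4]: P[4] ⊕ 0xEC = 0xC5; E(K, 0xC5) = 0xC8.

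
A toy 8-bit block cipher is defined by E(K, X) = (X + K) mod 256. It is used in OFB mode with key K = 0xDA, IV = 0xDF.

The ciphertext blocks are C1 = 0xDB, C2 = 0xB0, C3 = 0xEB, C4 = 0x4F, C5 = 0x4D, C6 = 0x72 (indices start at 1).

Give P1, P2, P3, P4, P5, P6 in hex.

OFB decryption: S_i = E(K, S_{i−1}) with S_{0} = IV; P_i = C_i ⊕ S_i.
P1: S = E(K, 0xDF) = 0xB9; 0xDB ⊕ 0xB9 = 0x62.
P2: S = E(K, 0xB9) = 0x93; 0xB0 ⊕ 0x93 = 0x23.
P3: S = E(K, 0x93) = 0x6D; 0xEB ⊕ 0x6D = 0x86.
P4: S = E(K, 0x6D) = 0x47; 0x4F ⊕ 0x47 = 0x08.
P5: S = E(K, 0x47) = 0x21; 0x4D ⊕ 0x21 = 0x6C.
P6: S = E(K, 0x21) = 0xFB; 0x72 ⊕ 0xFB = 0x89.

P1 = 0x62, P2 = 0x23, P3 = 0x86, P4 = 0x08, P5 = 0x6C, P6 = 0x89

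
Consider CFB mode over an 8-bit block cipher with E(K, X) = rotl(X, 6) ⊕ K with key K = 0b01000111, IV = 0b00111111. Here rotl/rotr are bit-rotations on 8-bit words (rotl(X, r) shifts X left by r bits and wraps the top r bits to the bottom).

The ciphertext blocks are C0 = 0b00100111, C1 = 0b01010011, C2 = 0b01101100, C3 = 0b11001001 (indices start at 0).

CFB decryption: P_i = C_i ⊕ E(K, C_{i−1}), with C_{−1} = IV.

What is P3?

P3: E(K, 0b01101100) = 0b01011100; 0b11001001 ⊕ 0b01011100 = 0b10010101.

P3 = 0b10010101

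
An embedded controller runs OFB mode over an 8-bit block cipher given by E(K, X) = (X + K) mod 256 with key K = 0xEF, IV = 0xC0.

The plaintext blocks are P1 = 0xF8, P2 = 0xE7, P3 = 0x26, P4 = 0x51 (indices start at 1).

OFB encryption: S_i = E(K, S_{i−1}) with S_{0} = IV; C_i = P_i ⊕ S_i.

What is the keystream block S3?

C1: S = E(K, 0xC0) = 0xAF; 0xF8 ⊕ 0xAF = 0x57.
C2: S = E(K, 0xAF) = 0x9E; 0xE7 ⊕ 0x9E = 0x79.
C3: S = E(K, 0x9E) = 0x8D; 0x26 ⊕ 0x8D = 0xAB.
So S3 = 0x8D.

0x8D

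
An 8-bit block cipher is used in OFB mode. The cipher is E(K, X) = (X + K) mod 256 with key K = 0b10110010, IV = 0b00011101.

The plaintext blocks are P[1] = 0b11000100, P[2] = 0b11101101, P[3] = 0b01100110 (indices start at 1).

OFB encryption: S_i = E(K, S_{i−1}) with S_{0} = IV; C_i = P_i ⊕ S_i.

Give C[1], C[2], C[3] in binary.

C[1]: S = E(K, 0b00011101) = 0b11001111; 0b11000100 ⊕ 0b11001111 = 0b00001011.
C[2]: S = E(K, 0b11001111) = 0b10000001; 0b11101101 ⊕ 0b10000001 = 0b01101100.
C[3]: S = E(K, 0b10000001) = 0b00110011; 0b01100110 ⊕ 0b00110011 = 0b01010101.

C[1] = 0b00001011, C[2] = 0b01101100, C[3] = 0b01010101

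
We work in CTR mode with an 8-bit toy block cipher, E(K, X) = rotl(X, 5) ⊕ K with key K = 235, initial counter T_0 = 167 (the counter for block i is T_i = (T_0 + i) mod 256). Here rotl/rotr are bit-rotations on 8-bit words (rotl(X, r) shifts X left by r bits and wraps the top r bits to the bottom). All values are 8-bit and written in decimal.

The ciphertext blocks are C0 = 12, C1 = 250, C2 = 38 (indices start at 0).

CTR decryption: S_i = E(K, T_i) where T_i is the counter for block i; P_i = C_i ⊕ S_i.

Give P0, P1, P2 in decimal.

P0: T = 167, S = E(K, T) = 31; 12 ⊕ 31 = 19.
P1: T = 168, S = E(K, T) = 254; 250 ⊕ 254 = 4.
P2: T = 169, S = E(K, T) = 222; 38 ⊕ 222 = 248.

P0 = 19, P1 = 4, P2 = 248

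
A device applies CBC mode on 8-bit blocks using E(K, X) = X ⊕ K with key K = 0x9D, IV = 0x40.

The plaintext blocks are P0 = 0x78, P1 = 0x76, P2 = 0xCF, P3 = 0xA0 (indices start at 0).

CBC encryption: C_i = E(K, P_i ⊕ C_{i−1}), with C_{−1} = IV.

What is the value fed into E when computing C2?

C0: P0 ⊕ 0x40 = 0x38; E(K, 0x38) = 0xA5.
C1: P1 ⊕ 0xA5 = 0xD3; E(K, 0xD3) = 0x4E.
C2: P2 ⊕ 0x4E = 0x81; E(K, 0x81) = 0x1C.
So the input to E for block 2 is 0x81.

0x81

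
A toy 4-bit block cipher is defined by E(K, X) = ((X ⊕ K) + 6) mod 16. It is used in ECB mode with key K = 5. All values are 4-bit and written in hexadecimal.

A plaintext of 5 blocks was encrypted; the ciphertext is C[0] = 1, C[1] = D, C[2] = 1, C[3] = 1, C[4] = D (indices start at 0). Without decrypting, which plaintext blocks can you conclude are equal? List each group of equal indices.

P[0] = P[2] = P[3]; P[1] = P[4]

ECB encrypts each block independently with the same key, so equal ciphertext blocks imply equal plaintext blocks.
C[0] = C[2] = C[3] = 1, so P[0] = P[2] = P[3].
C[1] = C[4] = D, so P[1] = P[4].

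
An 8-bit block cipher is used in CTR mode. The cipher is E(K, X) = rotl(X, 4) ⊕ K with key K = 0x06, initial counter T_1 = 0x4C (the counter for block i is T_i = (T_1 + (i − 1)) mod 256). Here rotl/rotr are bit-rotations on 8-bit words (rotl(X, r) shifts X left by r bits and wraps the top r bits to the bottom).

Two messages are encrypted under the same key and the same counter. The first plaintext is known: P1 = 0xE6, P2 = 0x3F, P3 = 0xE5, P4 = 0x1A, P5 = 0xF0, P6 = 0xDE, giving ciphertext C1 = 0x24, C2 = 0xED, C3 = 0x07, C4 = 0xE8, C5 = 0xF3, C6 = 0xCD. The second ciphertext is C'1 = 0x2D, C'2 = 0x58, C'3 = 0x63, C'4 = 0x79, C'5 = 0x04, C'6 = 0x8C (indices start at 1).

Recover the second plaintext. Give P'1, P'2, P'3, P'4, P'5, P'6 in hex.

P'1 = 0xEF, P'2 = 0x8A, P'3 = 0x81, P'4 = 0x8B, P'5 = 0x07, P'6 = 0x9F

In CTR with a reused counter, both messages share the same keystream S_i, so C_i ⊕ C'_i = P_i ⊕ P'_i and thus P'_i = P_i ⊕ C_i ⊕ C'_i.
P'1: 0xE6 ⊕ 0x24 ⊕ 0x2D = 0xEF.
P'2: 0x3F ⊕ 0xED ⊕ 0x58 = 0x8A.
P'3: 0xE5 ⊕ 0x07 ⊕ 0x63 = 0x81.
P'4: 0x1A ⊕ 0xE8 ⊕ 0x79 = 0x8B.
P'5: 0xF0 ⊕ 0xF3 ⊕ 0x04 = 0x07.
P'6: 0xDE ⊕ 0xCD ⊕ 0x8C = 0x9F.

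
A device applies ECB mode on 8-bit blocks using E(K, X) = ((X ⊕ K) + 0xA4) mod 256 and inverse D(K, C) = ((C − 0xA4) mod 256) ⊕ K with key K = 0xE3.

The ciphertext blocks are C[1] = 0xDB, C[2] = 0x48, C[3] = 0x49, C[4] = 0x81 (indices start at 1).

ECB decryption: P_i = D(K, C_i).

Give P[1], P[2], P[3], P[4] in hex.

P[1] = 0xD4, P[2] = 0x47, P[3] = 0x46, P[4] = 0x3E

P[1]: D(K, 0xDB) = 0xD4.
P[2]: D(K, 0x48) = 0x47.
P[3]: D(K, 0x49) = 0x46.
P[4]: D(K, 0x81) = 0x3E.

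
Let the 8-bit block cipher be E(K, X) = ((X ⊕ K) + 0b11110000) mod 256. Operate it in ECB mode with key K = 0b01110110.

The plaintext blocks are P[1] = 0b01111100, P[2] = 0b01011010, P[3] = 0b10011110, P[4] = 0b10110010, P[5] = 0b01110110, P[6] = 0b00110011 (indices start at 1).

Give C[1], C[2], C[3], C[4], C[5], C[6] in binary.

C[1] = 0b11111010, C[2] = 0b00011100, C[3] = 0b11011000, C[4] = 0b10110100, C[5] = 0b11110000, C[6] = 0b00110101

ECB encryption: C_i = E(K, P_i).
C[1]: E(K, 0b01111100) = 0b11111010.
C[2]: E(K, 0b01011010) = 0b00011100.
C[3]: E(K, 0b10011110) = 0b11011000.
C[4]: E(K, 0b10110010) = 0b10110100.
C[5]: E(K, 0b01110110) = 0b11110000.
C[6]: E(K, 0b00110011) = 0b00110101.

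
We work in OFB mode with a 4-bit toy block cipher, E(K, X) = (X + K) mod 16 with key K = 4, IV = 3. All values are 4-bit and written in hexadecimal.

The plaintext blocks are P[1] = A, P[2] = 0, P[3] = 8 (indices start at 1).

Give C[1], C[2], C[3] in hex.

C[1] = D, C[2] = B, C[3] = 7

OFB encryption: S_i = E(K, S_{i−1}) with S_{0} = IV; C_i = P_i ⊕ S_i.
C[1]: S = E(K, 3) = 7; A ⊕ 7 = D.
C[2]: S = E(K, 7) = B; 0 ⊕ B = B.
C[3]: S = E(K, B) = F; 8 ⊕ F = 7.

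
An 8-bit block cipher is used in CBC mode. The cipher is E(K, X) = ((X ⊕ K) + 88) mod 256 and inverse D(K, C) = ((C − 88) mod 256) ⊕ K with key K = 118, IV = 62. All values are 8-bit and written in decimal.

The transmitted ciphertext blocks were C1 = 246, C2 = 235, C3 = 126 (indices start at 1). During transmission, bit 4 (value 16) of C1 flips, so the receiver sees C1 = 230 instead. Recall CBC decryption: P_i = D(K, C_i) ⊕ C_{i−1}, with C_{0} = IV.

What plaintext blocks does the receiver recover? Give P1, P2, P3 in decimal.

P1 = 198, P2 = 3, P3 = 187

Only C1 changed, to 230. In CBC, a change in C_i garbles P_i and flips the same bit in P_{i+1}. Decrypting the received ciphertext:
P1: D(K, 230) = 248; 248 ⊕ 62 = 198.
P2: D(K, 235) = 229; 229 ⊕ 230 = 3.
P3: D(K, 126) = 80; 80 ⊕ 235 = 187.
Blocks that differ from the original plaintext: P1, P2.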